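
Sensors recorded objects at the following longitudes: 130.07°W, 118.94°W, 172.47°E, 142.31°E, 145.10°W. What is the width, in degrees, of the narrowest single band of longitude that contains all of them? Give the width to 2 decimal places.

Sort the longitudes: -145.10°, -130.07°, -118.94°, +142.31°, +172.47°.
Eastward gaps between consecutive values (wrapping around): 15.03°, 11.13°, 261.25°, 30.16°, 42.43°.
Largest gap = 261.25° ⇒ minimal covering band is its complement: 360° − 261.25° = 98.75°.
Band runs from +142.31° eastward to -118.94°, crossing the antimeridian.

98.75°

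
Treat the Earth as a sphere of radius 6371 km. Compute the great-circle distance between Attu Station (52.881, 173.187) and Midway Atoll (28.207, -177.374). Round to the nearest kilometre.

Δλ = -177.374 − 173.187 = -350.561°; wrapped into (−180°, 180°]: 9.439°.
Δφ = 28.207 − 52.881 = -24.674°.
a = sin²(Δφ/2) + cos φ₁ · cos φ₂ · sin²(Δλ/2) = 0.049251.
c = 2·atan2(√a, √(1−a)) = 0.44758 rad → d = 6371·c ≈ 2851.53 km.

2852 km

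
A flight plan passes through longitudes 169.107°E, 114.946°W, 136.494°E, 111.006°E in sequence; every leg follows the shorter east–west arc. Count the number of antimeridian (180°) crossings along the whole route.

Leg 1: +169.107° → -114.946°, shortest Δλ = 75.947° (east) — crosses 180°.
Leg 2: -114.946° → +136.494°, shortest Δλ = -108.56° (west) — crosses 180°.
Leg 3: +136.494° → +111.006°, shortest Δλ = -25.488° (west) — does not cross 180°.
Total crossings: 2.

2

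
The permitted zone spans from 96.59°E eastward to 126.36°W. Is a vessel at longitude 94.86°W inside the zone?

No

Band width going east from +96.59° to -126.36°: ((-126.36 − 96.59) mod 360) = 137.05°.
Offset of -94.86° east of the west edge: ((-94.86 − 96.59) mod 360) = 168.55°.
168.55° > 137.05° ⇒ outside.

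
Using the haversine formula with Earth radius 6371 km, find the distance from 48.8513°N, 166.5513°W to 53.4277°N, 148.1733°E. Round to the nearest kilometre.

Δλ = 148.1733 − -166.5513 = 314.7246°; wrapped into (−180°, 180°]: -45.2754°.
Δφ = 53.4277 − 48.8513 = 4.5764°.
a = sin²(Δφ/2) + cos φ₁ · cos φ₂ · sin²(Δλ/2) = 0.059679.
c = 2·atan2(√a, √(1−a)) = 0.49358 rad → d = 6371·c ≈ 3144.61 km.

3145 km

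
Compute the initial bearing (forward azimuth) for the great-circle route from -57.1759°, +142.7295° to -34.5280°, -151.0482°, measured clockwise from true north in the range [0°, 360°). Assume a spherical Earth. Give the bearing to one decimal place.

Δλ = -151.0482 − 142.7295 = -293.7777°; wrapped into (−180°, 180°]: 66.2223°.
θ = atan2( sin Δλ · cos φ₂ , cos φ₁ · sin φ₂ − sin φ₁ · cos φ₂ · cos Δλ )
  = atan2(0.75392, -0.02811) = 92.135° → normalised to [0°, 360°): 92.135°.

92.1°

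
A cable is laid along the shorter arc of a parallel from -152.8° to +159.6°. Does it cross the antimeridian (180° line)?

Naïve |159.6 − -152.8| = 312.4° > 180°, so the shorter arc goes the other way round — across 180°.
Signed shortest Δλ = ((159.6 − -152.8 + 180) mod 360) − 180 = -47.6°.
Going west by 47.6° from -152.8° passes through 180° before reaching +159.6°.

Yes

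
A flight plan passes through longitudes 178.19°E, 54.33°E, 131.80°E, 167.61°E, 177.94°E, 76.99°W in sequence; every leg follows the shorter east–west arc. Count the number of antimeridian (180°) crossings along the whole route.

1

Leg 1: +178.19° → +54.33°, shortest Δλ = -123.86° (west) — does not cross 180°.
Leg 2: +54.33° → +131.80°, shortest Δλ = 77.47° (east) — does not cross 180°.
Leg 3: +131.80° → +167.61°, shortest Δλ = 35.81° (east) — does not cross 180°.
Leg 4: +167.61° → +177.94°, shortest Δλ = 10.33° (east) — does not cross 180°.
Leg 5: +177.94° → -76.99°, shortest Δλ = 105.07° (east) — crosses 180°.
Total crossings: 1.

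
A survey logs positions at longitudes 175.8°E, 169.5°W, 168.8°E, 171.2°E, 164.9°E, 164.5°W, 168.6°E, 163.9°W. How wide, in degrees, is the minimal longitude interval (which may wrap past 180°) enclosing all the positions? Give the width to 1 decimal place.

31.2°

Sort the longitudes: -169.5°, -164.5°, -163.9°, +164.9°, +168.6°, +168.8°, +171.2°, +175.8°.
Eastward gaps between consecutive values (wrapping around): 5.0°, 0.6°, 328.8°, 3.7°, 0.2°, 2.4°, 4.6°, 14.7°.
Largest gap = 328.8° ⇒ minimal covering band is its complement: 360° − 328.8° = 31.2°.
Band runs from +164.9° eastward to -163.9°, crossing the antimeridian.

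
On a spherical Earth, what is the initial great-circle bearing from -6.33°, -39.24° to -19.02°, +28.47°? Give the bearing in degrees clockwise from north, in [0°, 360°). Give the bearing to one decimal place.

Δλ = 28.47 − -39.24 = 67.71°.
θ = atan2( sin Δλ · cos φ₂ , cos φ₁ · sin φ₂ − sin φ₁ · cos φ₂ · cos Δλ )
  = atan2(0.87476, -0.28438) = 108.009° → normalised to [0°, 360°): 108.009°.

108.0°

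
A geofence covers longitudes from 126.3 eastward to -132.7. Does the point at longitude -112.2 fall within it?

No

Band width going east from +126.3° to -132.7°: ((-132.7 − 126.3) mod 360) = 101.0°.
Offset of -112.2° east of the west edge: ((-112.2 − 126.3) mod 360) = 121.5°.
121.5° > 101.0° ⇒ outside.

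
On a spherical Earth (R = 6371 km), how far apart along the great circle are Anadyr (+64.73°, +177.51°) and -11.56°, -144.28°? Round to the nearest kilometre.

Δλ = -144.28 − 177.51 = -321.79°; wrapped into (−180°, 180°]: 38.21°.
Δφ = -11.56 − 64.73 = -76.29°.
a = sin²(Δφ/2) + cos φ₁ · cos φ₂ · sin²(Δλ/2) = 0.426299.
c = 2·atan2(√a, √(1−a)) = 1.42285 rad → d = 6371·c ≈ 9065.01 km.

9065 km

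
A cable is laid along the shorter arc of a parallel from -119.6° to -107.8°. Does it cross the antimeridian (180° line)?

Signed shortest Δλ = ((-107.8 − -119.6 + 180) mod 360) − 180 = 11.8°.
Going east by 11.8° from -119.6° reaches -107.8° without touching 180°.

No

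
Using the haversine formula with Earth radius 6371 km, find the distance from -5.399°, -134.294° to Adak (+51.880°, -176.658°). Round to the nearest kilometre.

Δλ = -176.658 − -134.294 = -42.364°.
Δφ = 51.880 − -5.399 = 57.279°.
a = sin²(Δφ/2) + cos φ₁ · cos φ₂ · sin²(Δλ/2) = 0.309964.
c = 2·atan2(√a, √(1−a)) = 1.18092 rad → d = 6371·c ≈ 7523.66 km.

7524 km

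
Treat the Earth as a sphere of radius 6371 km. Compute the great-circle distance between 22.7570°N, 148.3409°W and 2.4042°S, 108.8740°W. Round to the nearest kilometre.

5112 km

Δλ = -108.8740 − -148.3409 = 39.4669°.
Δφ = -2.4042 − 22.7570 = -25.1612°.
a = sin²(Δφ/2) + cos φ₁ · cos φ₂ · sin²(Δλ/2) = 0.152479.
c = 2·atan2(√a, √(1−a)) = 0.80232 rad → d = 6371·c ≈ 5111.57 km.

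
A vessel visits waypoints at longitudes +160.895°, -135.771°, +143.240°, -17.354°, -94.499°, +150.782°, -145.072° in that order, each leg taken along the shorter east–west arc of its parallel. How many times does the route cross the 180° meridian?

4

Leg 1: +160.895° → -135.771°, shortest Δλ = 63.334° (east) — crosses 180°.
Leg 2: -135.771° → +143.240°, shortest Δλ = -80.989° (west) — crosses 180°.
Leg 3: +143.240° → -17.354°, shortest Δλ = -160.594° (west) — does not cross 180°.
Leg 4: -17.354° → -94.499°, shortest Δλ = -77.145° (west) — does not cross 180°.
Leg 5: -94.499° → +150.782°, shortest Δλ = -114.719° (west) — crosses 180°.
Leg 6: +150.782° → -145.072°, shortest Δλ = 64.146° (east) — crosses 180°.
Total crossings: 4.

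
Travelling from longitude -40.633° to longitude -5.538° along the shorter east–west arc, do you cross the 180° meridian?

No

Signed shortest Δλ = ((-5.538 − -40.633 + 180) mod 360) − 180 = 35.095°.
Going east by 35.095° from -40.633° reaches -5.538° without touching 180°.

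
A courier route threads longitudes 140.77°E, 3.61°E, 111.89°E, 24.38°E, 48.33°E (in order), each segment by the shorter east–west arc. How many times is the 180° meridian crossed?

0

Leg 1: +140.77° → +3.61°, shortest Δλ = -137.16° (west) — does not cross 180°.
Leg 2: +3.61° → +111.89°, shortest Δλ = 108.28° (east) — does not cross 180°.
Leg 3: +111.89° → +24.38°, shortest Δλ = -87.51° (west) — does not cross 180°.
Leg 4: +24.38° → +48.33°, shortest Δλ = 23.95° (east) — does not cross 180°.
Total crossings: 0.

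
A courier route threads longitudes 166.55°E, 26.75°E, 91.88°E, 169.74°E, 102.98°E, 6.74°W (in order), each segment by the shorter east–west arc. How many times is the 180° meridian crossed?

Leg 1: +166.55° → +26.75°, shortest Δλ = -139.8° (west) — does not cross 180°.
Leg 2: +26.75° → +91.88°, shortest Δλ = 65.13° (east) — does not cross 180°.
Leg 3: +91.88° → +169.74°, shortest Δλ = 77.86° (east) — does not cross 180°.
Leg 4: +169.74° → +102.98°, shortest Δλ = -66.76° (west) — does not cross 180°.
Leg 5: +102.98° → -6.74°, shortest Δλ = -109.72° (west) — does not cross 180°.
Total crossings: 0.

0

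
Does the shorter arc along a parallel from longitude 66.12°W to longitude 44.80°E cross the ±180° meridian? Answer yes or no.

No

Signed shortest Δλ = ((44.80 − -66.12 + 180) mod 360) − 180 = 110.92°.
Going east by 110.92° from -66.12° reaches +44.80° without touching 180°.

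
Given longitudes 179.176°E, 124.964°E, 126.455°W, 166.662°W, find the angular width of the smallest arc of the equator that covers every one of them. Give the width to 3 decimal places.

Sort the longitudes: -166.662°, -126.455°, +124.964°, +179.176°.
Eastward gaps between consecutive values (wrapping around): 40.207°, 251.419°, 54.212°, 14.162°.
Largest gap = 251.419° ⇒ minimal covering band is its complement: 360° − 251.419° = 108.581°.
Band runs from +124.964° eastward to -126.455°, crossing the antimeridian.

108.581°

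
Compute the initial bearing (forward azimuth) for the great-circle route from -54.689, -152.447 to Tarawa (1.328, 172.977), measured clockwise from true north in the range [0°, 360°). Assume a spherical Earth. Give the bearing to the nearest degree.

320°

Δλ = 172.977 − -152.447 = 325.424°; wrapped into (−180°, 180°]: -34.576°.
θ = atan2( sin Δλ · cos φ₂ , cos φ₁ · sin φ₂ − sin φ₁ · cos φ₂ · cos Δλ )
  = atan2(-0.56735, 0.68511) = -39.628° → normalised to [0°, 360°): 320.372°.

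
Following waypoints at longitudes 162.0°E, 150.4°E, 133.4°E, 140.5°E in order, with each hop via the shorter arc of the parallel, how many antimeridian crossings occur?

Leg 1: +162.0° → +150.4°, shortest Δλ = -11.6° (west) — does not cross 180°.
Leg 2: +150.4° → +133.4°, shortest Δλ = -17.0° (west) — does not cross 180°.
Leg 3: +133.4° → +140.5°, shortest Δλ = 7.1° (east) — does not cross 180°.
Total crossings: 0.

0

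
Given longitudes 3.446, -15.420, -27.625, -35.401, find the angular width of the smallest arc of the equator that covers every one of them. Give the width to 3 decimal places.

38.847°

Sort the longitudes: -35.401°, -27.625°, -15.420°, +3.446°.
Eastward gaps between consecutive values (wrapping around): 7.776°, 12.205°, 18.866°, 321.153°.
Largest gap = 321.153° ⇒ minimal covering band is its complement: 360° − 321.153° = 38.847°.
Band runs from -35.401° eastward to +3.446°.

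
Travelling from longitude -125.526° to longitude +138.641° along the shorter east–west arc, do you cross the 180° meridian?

Naïve |138.641 − -125.526| = 264.167° > 180°, so the shorter arc goes the other way round — across 180°.
Signed shortest Δλ = ((138.641 − -125.526 + 180) mod 360) − 180 = -95.833°.
Going west by 95.833° from -125.526° passes through 180° before reaching +138.641°.

Yes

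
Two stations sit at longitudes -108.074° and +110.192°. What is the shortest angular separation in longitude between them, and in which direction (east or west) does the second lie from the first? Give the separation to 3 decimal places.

141.734° west

Raw difference: 110.192 − -108.074 = 218.266°.
Normalise into (−180°, 180°]: 218.266° − 360° = -141.734°.
Negative ⇒ the second point lies to the west; separation 141.734°.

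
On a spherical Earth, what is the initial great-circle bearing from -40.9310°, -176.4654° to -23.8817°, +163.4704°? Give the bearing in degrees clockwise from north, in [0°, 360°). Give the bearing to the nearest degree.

309°

Δλ = 163.4704 − -176.4654 = 339.9358°; wrapped into (−180°, 180°]: -20.0642°.
θ = atan2( sin Δλ · cos φ₂ , cos φ₁ · sin φ₂ − sin φ₁ · cos φ₂ · cos Δλ )
  = atan2(-0.31370, 0.25684) = -50.692° → normalised to [0°, 360°): 309.308°.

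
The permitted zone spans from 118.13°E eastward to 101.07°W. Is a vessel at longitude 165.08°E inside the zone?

Band width going east from +118.13° to -101.07°: ((-101.07 − 118.13) mod 360) = 140.80°.
Offset of +165.08° east of the west edge: ((165.08 − 118.13) mod 360) = 46.95°.
46.95° ≤ 140.80° ⇒ inside.

Yes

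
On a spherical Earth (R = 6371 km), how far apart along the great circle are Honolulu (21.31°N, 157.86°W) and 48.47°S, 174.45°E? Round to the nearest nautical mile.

Δλ = 174.45 − -157.86 = 332.31°; wrapped into (−180°, 180°]: -27.69°.
Δφ = -48.47 − 21.31 = -69.78°.
a = sin²(Δφ/2) + cos φ₁ · cos φ₂ · sin²(Δλ/2) = 0.362557.
c = 2·atan2(√a, √(1−a)) = 1.29233 rad → d = 6371·c ≈ 8233.41 km ≈ 4445.68 nmi.

4446 nmi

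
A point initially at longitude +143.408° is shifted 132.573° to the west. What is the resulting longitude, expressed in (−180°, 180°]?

+10.835°

Start at +143.408°; shift −132.573° → +10.835°.
+10.835° already lies in (−180°, 180°].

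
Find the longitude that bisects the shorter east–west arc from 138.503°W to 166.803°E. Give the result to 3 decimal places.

165.850°W

Signed shortest Δλ from -138.503° to +166.803° is -54.694°.
Midpoint longitude = -138.503° + (-54.694°)/2 = -138.503° − 27.347° = -165.850°.
(The naïve average (-138.503 + +166.803)/2 = 14.15° is on the wrong side of the globe.)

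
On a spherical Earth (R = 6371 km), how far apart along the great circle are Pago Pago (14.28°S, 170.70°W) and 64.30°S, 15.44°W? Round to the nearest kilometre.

11028 km

Δλ = -15.44 − -170.70 = 155.26°.
Δφ = -64.30 − -14.28 = -50.02°.
a = sin²(Δφ/2) + cos φ₁ · cos φ₂ · sin²(Δλ/2) = 0.579713.
c = 2·atan2(√a, √(1−a)) = 1.73091 rad → d = 6371·c ≈ 11027.60 km.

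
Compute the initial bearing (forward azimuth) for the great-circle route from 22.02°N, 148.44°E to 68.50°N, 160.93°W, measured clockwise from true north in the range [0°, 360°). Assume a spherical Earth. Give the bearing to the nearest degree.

Δλ = -160.93 − 148.44 = -309.37°; wrapped into (−180°, 180°]: 50.63°.
θ = atan2( sin Δλ · cos φ₂ , cos φ₁ · sin φ₂ − sin φ₁ · cos φ₂ · cos Δλ )
  = atan2(0.28333, 0.77538) = 20.073° → normalised to [0°, 360°): 20.073°.

20°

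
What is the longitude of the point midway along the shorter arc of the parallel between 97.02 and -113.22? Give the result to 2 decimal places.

+171.90°

Signed shortest Δλ from +97.02° to -113.22° is +149.76°.
Midpoint longitude = +97.02° + (+149.76°)/2 = +97.02° + 74.88° = +171.90°.
(The naïve average (+97.02 + -113.22)/2 = -8.1° is on the wrong side of the globe.)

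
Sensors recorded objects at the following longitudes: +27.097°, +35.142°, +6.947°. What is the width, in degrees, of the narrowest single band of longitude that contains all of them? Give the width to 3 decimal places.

Sort the longitudes: +6.947°, +27.097°, +35.142°.
Eastward gaps between consecutive values (wrapping around): 20.150°, 8.045°, 331.805°.
Largest gap = 331.805° ⇒ minimal covering band is its complement: 360° − 331.805° = 28.195°.
Band runs from +6.947° eastward to +35.142°.

28.195°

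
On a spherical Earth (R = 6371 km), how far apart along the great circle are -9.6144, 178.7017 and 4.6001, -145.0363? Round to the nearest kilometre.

Δλ = -145.0363 − 178.7017 = -323.7380°; wrapped into (−180°, 180°]: 36.2620°.
Δφ = 4.6001 − -9.6144 = 14.2145°.
a = sin²(Δφ/2) + cos φ₁ · cos φ₂ · sin²(Δλ/2) = 0.110480.
c = 2·atan2(√a, √(1−a)) = 0.67766 rad → d = 6371·c ≈ 4317.40 km.

4317 km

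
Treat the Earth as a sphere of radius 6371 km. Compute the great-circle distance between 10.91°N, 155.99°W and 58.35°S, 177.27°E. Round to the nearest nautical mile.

Δλ = 177.27 − -155.99 = 333.26°; wrapped into (−180°, 180°]: -26.74°.
Δφ = -58.35 − 10.91 = -69.26°.
a = sin²(Δφ/2) + cos φ₁ · cos φ₂ · sin²(Δλ/2) = 0.350487.
c = 2·atan2(√a, √(1−a)) = 1.26712 rad → d = 6371·c ≈ 8072.85 km ≈ 4358.99 nmi.

4359 nmi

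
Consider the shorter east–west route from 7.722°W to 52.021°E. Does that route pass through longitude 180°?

No

Signed shortest Δλ = ((52.021 − -7.722 + 180) mod 360) − 180 = 59.743°.
Going east by 59.743° from -7.722° reaches +52.021° without touching 180°.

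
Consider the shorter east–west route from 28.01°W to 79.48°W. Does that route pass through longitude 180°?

No

Signed shortest Δλ = ((-79.48 − -28.01 + 180) mod 360) − 180 = -51.47°.
Going west by 51.47° from -28.01° reaches -79.48° without touching 180°.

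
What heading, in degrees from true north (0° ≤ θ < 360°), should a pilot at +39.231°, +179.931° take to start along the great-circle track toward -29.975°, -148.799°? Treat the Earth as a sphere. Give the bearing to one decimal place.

Δλ = -148.799 − 179.931 = -328.730°; wrapped into (−180°, 180°]: 31.270°.
θ = atan2( sin Δλ · cos φ₂ , cos φ₁ · sin φ₂ − sin φ₁ · cos φ₂ · cos Δλ )
  = atan2(0.44964, -0.85528) = 152.268° → normalised to [0°, 360°): 152.268°.

152.3°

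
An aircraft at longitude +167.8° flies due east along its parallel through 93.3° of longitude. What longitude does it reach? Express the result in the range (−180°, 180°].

-98.9°

Start at +167.8°; shift +93.3° → +261.1°.
+261.1° lies outside (−180°, 180°]; subtract 360° → -98.9°.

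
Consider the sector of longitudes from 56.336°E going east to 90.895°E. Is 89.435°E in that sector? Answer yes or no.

Band width going east from +56.336° to +90.895°: ((90.895 − 56.336) mod 360) = 34.559°.
Offset of +89.435° east of the west edge: ((89.435 − 56.336) mod 360) = 33.099°.
33.099° ≤ 34.559° ⇒ inside.

Yes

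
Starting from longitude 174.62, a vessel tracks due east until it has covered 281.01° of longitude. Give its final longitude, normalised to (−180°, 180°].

+95.63°

Start at +174.62°; shift +281.01° → +455.63°.
+455.63° lies outside (−180°, 180°]; subtract 360° → +95.63°.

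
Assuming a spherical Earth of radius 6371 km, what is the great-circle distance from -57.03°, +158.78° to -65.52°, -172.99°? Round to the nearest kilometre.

Δλ = -172.99 − 158.78 = -331.77°; wrapped into (−180°, 180°]: 28.23°.
Δφ = -65.52 − -57.03 = -8.49°.
a = sin²(Δφ/2) + cos φ₁ · cos φ₂ · sin²(Δλ/2) = 0.018890.
c = 2·atan2(√a, √(1−a)) = 0.27576 rad → d = 6371·c ≈ 1756.85 km.

1757 km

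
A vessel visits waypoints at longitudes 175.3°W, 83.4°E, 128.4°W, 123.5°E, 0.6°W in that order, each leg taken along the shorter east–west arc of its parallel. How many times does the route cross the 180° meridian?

3

Leg 1: -175.3° → +83.4°, shortest Δλ = -101.3° (west) — crosses 180°.
Leg 2: +83.4° → -128.4°, shortest Δλ = 148.2° (east) — crosses 180°.
Leg 3: -128.4° → +123.5°, shortest Δλ = -108.1° (west) — crosses 180°.
Leg 4: +123.5° → -0.6°, shortest Δλ = -124.1° (west) — does not cross 180°.
Total crossings: 3.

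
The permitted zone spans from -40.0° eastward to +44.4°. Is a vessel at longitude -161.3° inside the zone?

No

Band width going east from -40.0° to +44.4°: ((44.4 − -40.0) mod 360) = 84.4°.
Offset of -161.3° east of the west edge: ((-161.3 − -40.0) mod 360) = 238.7°.
238.7° > 84.4° ⇒ outside.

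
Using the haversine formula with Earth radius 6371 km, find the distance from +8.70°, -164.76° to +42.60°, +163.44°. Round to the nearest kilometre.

Δλ = 163.44 − -164.76 = 328.20°; wrapped into (−180°, 180°]: -31.80°.
Δφ = 42.60 − 8.70 = 33.90°.
a = sin²(Δφ/2) + cos φ₁ · cos φ₂ · sin²(Δλ/2) = 0.139605.
c = 2·atan2(√a, √(1−a)) = 0.76585 rad → d = 6371·c ≈ 4879.26 km.

4879 km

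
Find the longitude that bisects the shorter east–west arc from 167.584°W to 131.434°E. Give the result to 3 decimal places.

Signed shortest Δλ from -167.584° to +131.434° is -60.982°.
Midpoint longitude = -167.584° + (-60.982°)/2 = -167.584° − 30.491° = -198.075°.
Normalise into (−180°, 180°]: +161.925°.
(The naïve average (-167.584 + +131.434)/2 = -18.075° is on the wrong side of the globe.)

161.925°E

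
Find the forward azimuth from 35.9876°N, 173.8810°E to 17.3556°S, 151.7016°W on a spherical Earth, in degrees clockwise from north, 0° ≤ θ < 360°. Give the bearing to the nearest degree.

Δλ = -151.7016 − 173.8810 = -325.5826°; wrapped into (−180°, 180°]: 34.4174°.
θ = atan2( sin Δλ · cos φ₂ , cos φ₁ · sin φ₂ − sin φ₁ · cos φ₂ · cos Δλ )
  = atan2(0.53948, -0.70404) = 142.538° → normalised to [0°, 360°): 142.538°.

143°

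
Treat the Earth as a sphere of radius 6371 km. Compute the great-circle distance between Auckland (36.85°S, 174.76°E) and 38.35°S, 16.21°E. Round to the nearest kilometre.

Δλ = 16.21 − 174.76 = -158.55°.
Δφ = -38.35 − -36.85 = -1.50°.
a = sin²(Δφ/2) + cos φ₁ · cos φ₂ · sin²(Δλ/2) = 0.605990.
c = 2·atan2(√a, √(1−a)) = 1.78440 rad → d = 6371·c ≈ 11368.39 km.

11368 km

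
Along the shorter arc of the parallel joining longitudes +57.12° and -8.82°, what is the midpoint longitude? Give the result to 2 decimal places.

+24.15°

Signed shortest Δλ from +57.12° to -8.82° is -65.94°.
Midpoint longitude = +57.12° + (-65.94°)/2 = +57.12° − 32.97° = +24.15°.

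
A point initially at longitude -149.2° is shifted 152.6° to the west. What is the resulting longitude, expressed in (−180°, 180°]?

Start at -149.2°; shift −152.6° → -301.8°.
-301.8° lies outside (−180°, 180°]; add 360° → +58.2°.

+58.2°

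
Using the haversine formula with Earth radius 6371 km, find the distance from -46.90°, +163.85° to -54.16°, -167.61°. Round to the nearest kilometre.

Δλ = -167.61 − 163.85 = -331.46°; wrapped into (−180°, 180°]: 28.54°.
Δφ = -54.16 − -46.90 = -7.26°.
a = sin²(Δφ/2) + cos φ₁ · cos φ₂ · sin²(Δλ/2) = 0.028316.
c = 2·atan2(√a, √(1−a)) = 0.33816 rad → d = 6371·c ≈ 2154.40 km.

2154 km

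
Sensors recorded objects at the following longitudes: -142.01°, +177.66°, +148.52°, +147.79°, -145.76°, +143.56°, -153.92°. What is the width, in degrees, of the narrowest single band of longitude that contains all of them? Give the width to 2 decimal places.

74.43°

Sort the longitudes: -153.92°, -145.76°, -142.01°, +143.56°, +147.79°, +148.52°, +177.66°.
Eastward gaps between consecutive values (wrapping around): 8.16°, 3.75°, 285.57°, 4.23°, 0.73°, 29.14°, 28.42°.
Largest gap = 285.57° ⇒ minimal covering band is its complement: 360° − 285.57° = 74.43°.
Band runs from +143.56° eastward to -142.01°, crossing the antimeridian.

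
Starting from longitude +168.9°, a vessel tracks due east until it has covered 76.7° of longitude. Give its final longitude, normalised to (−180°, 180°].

Start at +168.9°; shift +76.7° → +245.6°.
+245.6° lies outside (−180°, 180°]; subtract 360° → -114.4°.

-114.4°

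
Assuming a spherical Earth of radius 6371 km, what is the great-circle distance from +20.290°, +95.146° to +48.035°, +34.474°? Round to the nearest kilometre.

Δλ = 34.474 − 95.146 = -60.672°.
Δφ = 48.035 − 20.290 = 27.745°.
a = sin²(Δφ/2) + cos φ₁ · cos φ₂ · sin²(Δλ/2) = 0.217478.
c = 2·atan2(√a, √(1−a)) = 0.97031 rad → d = 6371·c ≈ 6181.84 km.

6182 km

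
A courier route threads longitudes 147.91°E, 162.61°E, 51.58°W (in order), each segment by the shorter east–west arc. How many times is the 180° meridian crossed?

Leg 1: +147.91° → +162.61°, shortest Δλ = 14.7° (east) — does not cross 180°.
Leg 2: +162.61° → -51.58°, shortest Δλ = 145.81° (east) — crosses 180°.
Total crossings: 1.

1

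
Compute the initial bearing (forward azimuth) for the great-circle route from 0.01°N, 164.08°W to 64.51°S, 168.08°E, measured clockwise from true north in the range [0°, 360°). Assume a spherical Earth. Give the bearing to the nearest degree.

Δλ = 168.08 − -164.08 = 332.16°; wrapped into (−180°, 180°]: -27.84°.
θ = atan2( sin Δλ · cos φ₂ , cos φ₁ · sin φ₂ − sin φ₁ · cos φ₂ · cos Δλ )
  = atan2(-0.20098, -0.90273) = -167.449° → normalised to [0°, 360°): 192.551°.

193°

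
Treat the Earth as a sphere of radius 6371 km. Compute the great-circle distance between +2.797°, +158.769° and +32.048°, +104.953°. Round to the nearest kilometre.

Δλ = 104.953 − 158.769 = -53.816°.
Δφ = 32.048 − 2.797 = 29.251°.
a = sin²(Δφ/2) + cos φ₁ · cos φ₂ · sin²(Δλ/2) = 0.237147.
c = 2·atan2(√a, √(1−a)) = 1.01725 rad → d = 6371·c ≈ 6480.91 km.

6481 km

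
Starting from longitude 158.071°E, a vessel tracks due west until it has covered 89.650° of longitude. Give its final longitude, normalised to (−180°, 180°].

Start at +158.071°; shift −89.650° → +68.421°.
+68.421° already lies in (−180°, 180°].

68.421°E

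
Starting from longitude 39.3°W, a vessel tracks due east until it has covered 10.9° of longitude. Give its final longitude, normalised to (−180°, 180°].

28.4°W

Start at -39.3°; shift +10.9° → -28.4°.
-28.4° already lies in (−180°, 180°].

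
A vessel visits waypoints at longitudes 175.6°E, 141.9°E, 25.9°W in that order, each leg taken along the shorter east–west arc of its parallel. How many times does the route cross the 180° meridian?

Leg 1: +175.6° → +141.9°, shortest Δλ = -33.7° (west) — does not cross 180°.
Leg 2: +141.9° → -25.9°, shortest Δλ = -167.8° (west) — does not cross 180°.
Total crossings: 0.

0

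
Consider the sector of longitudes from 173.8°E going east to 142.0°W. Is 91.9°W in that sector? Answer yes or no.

No

Band width going east from +173.8° to -142.0°: ((-142.0 − 173.8) mod 360) = 44.2°.
Offset of -91.9° east of the west edge: ((-91.9 − 173.8) mod 360) = 94.3°.
94.3° > 44.2° ⇒ outside.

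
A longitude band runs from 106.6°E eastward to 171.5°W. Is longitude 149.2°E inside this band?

Band width going east from +106.6° to -171.5°: ((-171.5 − 106.6) mod 360) = 81.9°.
Offset of +149.2° east of the west edge: ((149.2 − 106.6) mod 360) = 42.6°.
42.6° ≤ 81.9° ⇒ inside.

Yes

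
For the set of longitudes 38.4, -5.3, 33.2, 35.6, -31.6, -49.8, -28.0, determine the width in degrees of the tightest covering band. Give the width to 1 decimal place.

88.2°

Sort the longitudes: -49.8°, -31.6°, -28.0°, -5.3°, +33.2°, +35.6°, +38.4°.
Eastward gaps between consecutive values (wrapping around): 18.2°, 3.6°, 22.7°, 38.5°, 2.4°, 2.8°, 271.8°.
Largest gap = 271.8° ⇒ minimal covering band is its complement: 360° − 271.8° = 88.2°.
Band runs from -49.8° eastward to +38.4°.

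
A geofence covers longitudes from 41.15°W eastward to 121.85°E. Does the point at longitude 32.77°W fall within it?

Yes

Band width going east from -41.15° to +121.85°: ((121.85 − -41.15) mod 360) = 163.00°.
Offset of -32.77° east of the west edge: ((-32.77 − -41.15) mod 360) = 8.38°.
8.38° ≤ 163.00° ⇒ inside.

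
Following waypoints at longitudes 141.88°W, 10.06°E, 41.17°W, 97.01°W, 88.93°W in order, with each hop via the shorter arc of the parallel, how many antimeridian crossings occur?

Leg 1: -141.88° → +10.06°, shortest Δλ = 151.94° (east) — does not cross 180°.
Leg 2: +10.06° → -41.17°, shortest Δλ = -51.23° (west) — does not cross 180°.
Leg 3: -41.17° → -97.01°, shortest Δλ = -55.84° (west) — does not cross 180°.
Leg 4: -97.01° → -88.93°, shortest Δλ = 8.08° (east) — does not cross 180°.
Total crossings: 0.

0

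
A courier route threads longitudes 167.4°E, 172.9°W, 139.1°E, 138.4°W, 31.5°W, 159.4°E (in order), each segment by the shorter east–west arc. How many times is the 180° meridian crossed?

4

Leg 1: +167.4° → -172.9°, shortest Δλ = 19.7° (east) — crosses 180°.
Leg 2: -172.9° → +139.1°, shortest Δλ = -48.0° (west) — crosses 180°.
Leg 3: +139.1° → -138.4°, shortest Δλ = 82.5° (east) — crosses 180°.
Leg 4: -138.4° → -31.5°, shortest Δλ = 106.9° (east) — does not cross 180°.
Leg 5: -31.5° → +159.4°, shortest Δλ = -169.1° (west) — crosses 180°.
Total crossings: 4.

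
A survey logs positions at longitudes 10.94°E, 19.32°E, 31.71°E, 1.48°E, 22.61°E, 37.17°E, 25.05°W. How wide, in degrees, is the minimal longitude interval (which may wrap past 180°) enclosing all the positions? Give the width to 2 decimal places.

62.22°

Sort the longitudes: -25.05°, +1.48°, +10.94°, +19.32°, +22.61°, +31.71°, +37.17°.
Eastward gaps between consecutive values (wrapping around): 26.53°, 9.46°, 8.38°, 3.29°, 9.10°, 5.46°, 297.78°.
Largest gap = 297.78° ⇒ minimal covering band is its complement: 360° − 297.78° = 62.22°.
Band runs from -25.05° eastward to +37.17°.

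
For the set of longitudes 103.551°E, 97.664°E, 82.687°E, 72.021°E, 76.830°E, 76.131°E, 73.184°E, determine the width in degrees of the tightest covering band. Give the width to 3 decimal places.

Sort the longitudes: +72.021°, +73.184°, +76.131°, +76.830°, +82.687°, +97.664°, +103.551°.
Eastward gaps between consecutive values (wrapping around): 1.163°, 2.947°, 0.699°, 5.857°, 14.977°, 5.887°, 328.470°.
Largest gap = 328.470° ⇒ minimal covering band is its complement: 360° − 328.470° = 31.530°.
Band runs from +72.021° eastward to +103.551°.

31.530°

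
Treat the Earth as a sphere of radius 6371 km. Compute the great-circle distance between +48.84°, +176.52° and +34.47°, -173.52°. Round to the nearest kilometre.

Δλ = -173.52 − 176.52 = -350.04°; wrapped into (−180°, 180°]: 9.96°.
Δφ = 34.47 − 48.84 = -14.37°.
a = sin²(Δφ/2) + cos φ₁ · cos φ₂ · sin²(Δλ/2) = 0.019732.
c = 2·atan2(√a, √(1−a)) = 0.28188 rad → d = 6371·c ≈ 1795.83 km.

1796 km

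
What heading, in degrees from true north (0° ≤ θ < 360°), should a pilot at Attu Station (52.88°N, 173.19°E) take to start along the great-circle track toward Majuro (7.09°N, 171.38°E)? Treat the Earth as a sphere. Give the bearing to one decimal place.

182.5°

Δλ = 171.38 − 173.19 = -1.81°.
θ = atan2( sin Δλ · cos φ₂ , cos φ₁ · sin φ₂ − sin φ₁ · cos φ₂ · cos Δλ )
  = atan2(-0.03134, -0.71639) = -177.495° → normalised to [0°, 360°): 182.505°.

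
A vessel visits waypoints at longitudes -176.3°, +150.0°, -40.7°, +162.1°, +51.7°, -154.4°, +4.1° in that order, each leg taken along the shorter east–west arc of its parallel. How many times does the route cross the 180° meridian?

Leg 1: -176.3° → +150.0°, shortest Δλ = -33.7° (west) — crosses 180°.
Leg 2: +150.0° → -40.7°, shortest Δλ = 169.3° (east) — crosses 180°.
Leg 3: -40.7° → +162.1°, shortest Δλ = -157.2° (west) — crosses 180°.
Leg 4: +162.1° → +51.7°, shortest Δλ = -110.4° (west) — does not cross 180°.
Leg 5: +51.7° → -154.4°, shortest Δλ = 153.9° (east) — crosses 180°.
Leg 6: -154.4° → +4.1°, shortest Δλ = 158.5° (east) — does not cross 180°.
Total crossings: 4.

4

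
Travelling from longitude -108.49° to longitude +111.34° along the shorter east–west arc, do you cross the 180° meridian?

Yes

Naïve |111.34 − -108.49| = 219.83° > 180°, so the shorter arc goes the other way round — across 180°.
Signed shortest Δλ = ((111.34 − -108.49 + 180) mod 360) − 180 = -140.17°.
Going west by 140.17° from -108.49° passes through 180° before reaching +111.34°.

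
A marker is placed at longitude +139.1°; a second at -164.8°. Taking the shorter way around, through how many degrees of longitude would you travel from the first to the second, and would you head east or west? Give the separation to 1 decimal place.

Raw difference: -164.8 − 139.1 = -303.9°.
Normalise into (−180°, 180°]: -303.9° + 360° = 56.1°.
Positive ⇒ the second point lies to the east; separation 56.1°.

56.1° east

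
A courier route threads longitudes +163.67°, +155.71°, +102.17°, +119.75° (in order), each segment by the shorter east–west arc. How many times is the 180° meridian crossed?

Leg 1: +163.67° → +155.71°, shortest Δλ = -7.96° (west) — does not cross 180°.
Leg 2: +155.71° → +102.17°, shortest Δλ = -53.54° (west) — does not cross 180°.
Leg 3: +102.17° → +119.75°, shortest Δλ = 17.58° (east) — does not cross 180°.
Total crossings: 0.

0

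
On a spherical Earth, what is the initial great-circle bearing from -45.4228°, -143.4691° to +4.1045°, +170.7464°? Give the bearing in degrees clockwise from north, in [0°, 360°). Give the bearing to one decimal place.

307.4°

Δλ = 170.7464 − -143.4691 = 314.2155°; wrapped into (−180°, 180°]: -45.7845°.
θ = atan2( sin Δλ · cos φ₂ , cos φ₁ · sin φ₂ − sin φ₁ · cos φ₂ · cos Δλ )
  = atan2(-0.71488, 0.54570) = -52.644° → normalised to [0°, 360°): 307.356°.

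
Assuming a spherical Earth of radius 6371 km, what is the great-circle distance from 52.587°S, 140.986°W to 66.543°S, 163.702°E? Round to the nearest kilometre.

Δλ = 163.702 − -140.986 = 304.688°; wrapped into (−180°, 180°]: -55.312°.
Δφ = -66.543 − -52.587 = -13.956°.
a = sin²(Δφ/2) + cos φ₁ · cos φ₂ · sin²(Δλ/2) = 0.066864.
c = 2·atan2(√a, √(1−a)) = 0.52310 rad → d = 6371·c ≈ 3332.70 km.

3333 km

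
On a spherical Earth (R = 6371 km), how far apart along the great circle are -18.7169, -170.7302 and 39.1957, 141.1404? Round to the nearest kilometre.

8152 km

Δλ = 141.1404 − -170.7302 = 311.8706°; wrapped into (−180°, 180°]: -48.1294°.
Δφ = 39.1957 − -18.7169 = 57.9126°.
a = sin²(Δφ/2) + cos φ₁ · cos φ₂ · sin²(Δλ/2) = 0.356441.
c = 2·atan2(√a, √(1−a)) = 1.27958 rad → d = 6371·c ≈ 8152.20 km.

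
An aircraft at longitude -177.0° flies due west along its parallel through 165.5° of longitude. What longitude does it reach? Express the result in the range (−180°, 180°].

Start at -177.0°; shift −165.5° → -342.5°.
-342.5° lies outside (−180°, 180°]; add 360° → +17.5°.

+17.5°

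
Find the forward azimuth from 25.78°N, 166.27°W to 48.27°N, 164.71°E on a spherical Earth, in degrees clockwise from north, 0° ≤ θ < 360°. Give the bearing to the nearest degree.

322°

Δλ = 164.71 − -166.27 = 330.98°; wrapped into (−180°, 180°]: -29.02°.
θ = atan2( sin Δλ · cos φ₂ , cos φ₁ · sin φ₂ − sin φ₁ · cos φ₂ · cos Δλ )
  = atan2(-0.32290, 0.41887) = -37.628° → normalised to [0°, 360°): 322.372°.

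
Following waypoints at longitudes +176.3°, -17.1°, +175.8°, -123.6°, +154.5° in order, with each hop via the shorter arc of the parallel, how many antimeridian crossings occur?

4

Leg 1: +176.3° → -17.1°, shortest Δλ = 166.6° (east) — crosses 180°.
Leg 2: -17.1° → +175.8°, shortest Δλ = -167.1° (west) — crosses 180°.
Leg 3: +175.8° → -123.6°, shortest Δλ = 60.6° (east) — crosses 180°.
Leg 4: -123.6° → +154.5°, shortest Δλ = -81.9° (west) — crosses 180°.
Total crossings: 4.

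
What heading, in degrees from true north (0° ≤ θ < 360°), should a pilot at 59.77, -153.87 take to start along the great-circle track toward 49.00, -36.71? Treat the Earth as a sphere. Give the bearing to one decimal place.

42.4°

Δλ = -36.71 − -153.87 = 117.16°.
θ = atan2( sin Δλ · cos φ₂ , cos φ₁ · sin φ₂ − sin φ₁ · cos φ₂ · cos Δλ )
  = atan2(0.58372, 0.63873) = 42.424° → normalised to [0°, 360°): 42.424°.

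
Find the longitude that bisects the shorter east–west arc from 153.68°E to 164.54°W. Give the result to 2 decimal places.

174.57°E

Signed shortest Δλ from +153.68° to -164.54° is +41.78°.
Midpoint longitude = +153.68° + (+41.78°)/2 = +153.68° + 20.89° = +174.57°.
(The naïve average (+153.68 + -164.54)/2 = -5.43° is on the wrong side of the globe.)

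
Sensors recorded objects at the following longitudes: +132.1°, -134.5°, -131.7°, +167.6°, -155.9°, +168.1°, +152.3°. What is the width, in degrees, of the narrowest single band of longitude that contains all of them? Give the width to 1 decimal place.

Sort the longitudes: -155.9°, -134.5°, -131.7°, +132.1°, +152.3°, +167.6°, +168.1°.
Eastward gaps between consecutive values (wrapping around): 21.4°, 2.8°, 263.8°, 20.2°, 15.3°, 0.5°, 36.0°.
Largest gap = 263.8° ⇒ minimal covering band is its complement: 360° − 263.8° = 96.2°.
Band runs from +132.1° eastward to -131.7°, crossing the antimeridian.

96.2°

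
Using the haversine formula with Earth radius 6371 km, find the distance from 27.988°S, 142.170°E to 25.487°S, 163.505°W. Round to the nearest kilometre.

Δλ = -163.505 − 142.170 = -305.675°; wrapped into (−180°, 180°]: 54.325°.
Δφ = -25.487 − -27.988 = 2.501°.
a = sin²(Δφ/2) + cos φ₁ · cos φ₂ · sin²(Δλ/2) = 0.166599.
c = 2·atan2(√a, √(1−a)) = 0.84089 rad → d = 6371·c ≈ 5357.30 km.

5357 km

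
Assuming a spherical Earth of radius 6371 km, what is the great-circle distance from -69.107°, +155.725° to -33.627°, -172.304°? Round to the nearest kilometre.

4416 km

Δλ = -172.304 − 155.725 = -328.029°; wrapped into (−180°, 180°]: 31.971°.
Δφ = -33.627 − -69.107 = 35.480°.
a = sin²(Δφ/2) + cos φ₁ · cos φ₂ · sin²(Δλ/2) = 0.115362.
c = 2·atan2(√a, √(1−a)) = 0.69309 rad → d = 6371·c ≈ 4415.67 km.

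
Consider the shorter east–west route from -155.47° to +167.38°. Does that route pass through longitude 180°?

Naïve |167.38 − -155.47| = 322.85° > 180°, so the shorter arc goes the other way round — across 180°.
Signed shortest Δλ = ((167.38 − -155.47 + 180) mod 360) − 180 = -37.15°.
Going west by 37.15° from -155.47° passes through 180° before reaching +167.38°.

Yes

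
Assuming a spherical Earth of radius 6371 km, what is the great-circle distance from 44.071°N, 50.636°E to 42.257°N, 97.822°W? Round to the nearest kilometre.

9915 km

Δλ = -97.822 − 50.636 = -148.458°.
Δφ = 42.257 − 44.071 = -1.814°.
a = sin²(Δφ/2) + cos φ₁ · cos φ₂ · sin²(Δλ/2) = 0.492740.
c = 2·atan2(√a, √(1−a)) = 1.55627 rad → d = 6371·c ≈ 9915.03 km.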